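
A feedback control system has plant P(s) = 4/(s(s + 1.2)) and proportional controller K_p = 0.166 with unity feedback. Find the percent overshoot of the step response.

3.28%

Closed-loop characteristic equation: s² + 1.2s + 0.664 = 0, so ω_n = 0.8149 rad/s and ζ = 1.2/(2·0.8149) = 0.7363.
%OS = 100·exp(−πζ/√(1−ζ²)) = 100·exp(−π·0.7363/√0.4578) = 3.28%.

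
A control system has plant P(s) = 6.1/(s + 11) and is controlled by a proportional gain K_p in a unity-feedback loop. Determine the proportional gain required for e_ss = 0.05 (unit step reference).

K_p = 34.3

Steady-state error for a unit step on this type-0 loop is 1/(1 + K_p·P(0)).
P(0) = 0.5545. Require 1/(1 + K_p·0.5545) = 0.05, so 1 + 0.5545·K_p = 20.
K_p = (20 − 1)/0.5545 = 34.3.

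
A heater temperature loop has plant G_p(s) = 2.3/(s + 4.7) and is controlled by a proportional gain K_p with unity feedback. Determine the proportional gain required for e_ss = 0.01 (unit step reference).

Steady-state error for a unit step on this type-0 loop is 1/(1 + K_p·G_p(0)).
G_p(0) = 0.4894. Require 1/(1 + K_p·0.4894) = 0.01, so 1 + 0.4894·K_p = 100.
K_p = (100 − 1)/0.4894 = 202.

K_p = 202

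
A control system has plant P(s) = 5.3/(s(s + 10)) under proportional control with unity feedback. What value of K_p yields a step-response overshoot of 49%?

From %OS = 100·exp(−πζ/√(1−ζ²)) = 49%, ζ = −ln(0.49)/√(π²+ln²(0.49)) = 0.2214.
Characteristic equation s² + 10s + 5.3K_p = 0 gives ζ = 10/(2√(5.3K_p)).
Setting ζ = 0.2214: √(5.3K_p) = 10/(2·0.2214) = 22.58, so K_p = 509.9/5.3 = 96.2.

K_p = 96.2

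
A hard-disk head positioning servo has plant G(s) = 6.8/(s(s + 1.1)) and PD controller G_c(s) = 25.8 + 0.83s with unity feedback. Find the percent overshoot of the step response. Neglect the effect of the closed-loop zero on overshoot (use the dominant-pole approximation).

43.7%

Forward path: (25.8 + 0.83s)·6.8/(s(s+1.1)). The closed-loop characteristic equation is s² + (1.1 + 6.8·0.83)s + 6.8·25.8 = 0.
That is s² + 6.744s + 175.4 = 0, so ω_n = 13.25 rad/s and ζ = 6.744/(2·13.25) = 0.2546.
%OS = 100·exp(−πζ/√(1−ζ²)) = 43.7%.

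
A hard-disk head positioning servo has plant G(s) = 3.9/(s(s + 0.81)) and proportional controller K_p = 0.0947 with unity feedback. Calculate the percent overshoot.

6.03%

From 1 + K_pG(s) = 0: s² + 0.81s + 0.3693 = 0 ⇒ ω_n = 0.6077, ζ = 0.6664.
%OS = 100·exp(−πζ/√(1−ζ²)) = 100·exp(−π·0.6664/√0.5559) = 6.03%.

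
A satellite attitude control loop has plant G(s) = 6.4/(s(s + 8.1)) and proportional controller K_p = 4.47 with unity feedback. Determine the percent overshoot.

From 1 + K_pG(s) = 0: s² + 8.1s + 28.61 = 0 ⇒ ω_n = 5.349, ζ = 0.7572.
%OS = 100·exp(−πζ/√(1−ζ²)) = 100·exp(−π·0.7572/√0.4266) = 2.62%.

2.62%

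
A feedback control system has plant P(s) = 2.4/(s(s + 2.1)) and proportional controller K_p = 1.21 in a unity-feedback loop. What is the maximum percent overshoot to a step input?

The closed-loop denominator s² + 2.1s + 2.904 gives ω_n = √2.904 = 1.704 and ζ = 2.1/(2ω_n) = 0.6162.
%OS = 100·exp(−πζ/√(1−ζ²)) = 100·exp(−π·0.6162/√0.6204) = 8.56%.

8.56%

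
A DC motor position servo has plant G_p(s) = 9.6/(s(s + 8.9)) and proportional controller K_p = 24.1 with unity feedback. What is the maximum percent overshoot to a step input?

Closed-loop characteristic equation: s² + 8.9s + 231.4 = 0, so ω_n = 15.21 rad/s and ζ = 8.9/(2·15.21) = 0.2926.
%OS = 100·exp(−πζ/√(1−ζ²)) = 100·exp(−π·0.2926/√0.9144) = 38.2%.

38.2%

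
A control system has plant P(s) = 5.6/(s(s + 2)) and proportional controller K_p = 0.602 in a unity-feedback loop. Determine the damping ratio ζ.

With unity feedback the closed-loop characteristic equation is s² + 2s + 0.602·5.6 = s² + 2s + 3.371 = 0.
So ω_n² = 3.371 ⇒ ω_n = 1.836 rad/s, and ζ = 2/(2ω_n) = 0.545.

ζ = 0.545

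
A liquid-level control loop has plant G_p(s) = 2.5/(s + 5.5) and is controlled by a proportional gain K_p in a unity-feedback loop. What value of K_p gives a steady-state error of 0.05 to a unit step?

K_p = 41.8

Steady-state error for a unit step on this type-0 loop is 1/(1 + K_p·G_p(0)).
G_p(0) = 0.4545. Require 1/(1 + K_p·0.4545) = 0.05, so 1 + 0.4545·K_p = 20.
K_p = (20 − 1)/0.4545 = 41.8.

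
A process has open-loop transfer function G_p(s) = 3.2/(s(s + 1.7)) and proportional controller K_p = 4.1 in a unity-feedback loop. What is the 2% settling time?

T_s ≈ 4.71 s

Closed-loop characteristic equation: s² + 1.7s + 13.12 = 0, so ω_n = 3.622 rad/s and ζ = 1.7/(2·3.622) = 0.2347.
2% settling time T_s ≈ 4/(ζω_n) = 4/0.85 = 4.71 s.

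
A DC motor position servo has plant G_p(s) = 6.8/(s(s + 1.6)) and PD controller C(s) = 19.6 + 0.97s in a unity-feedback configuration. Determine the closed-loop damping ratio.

ζ = 0.355

Forward path: (19.6 + 0.97s)·6.8/(s(s+1.6)). The closed-loop characteristic equation is s² + (1.6 + 6.8·0.97)s + 6.8·19.6 = 0.
That is s² + 8.196s + 133.3 = 0, so ω_n = 11.54 rad/s and ζ = 8.196/(2·11.54) = 0.355.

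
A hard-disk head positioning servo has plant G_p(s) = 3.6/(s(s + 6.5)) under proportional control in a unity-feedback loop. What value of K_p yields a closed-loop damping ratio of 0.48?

K_p = 12.7

Closed-loop characteristic equation: s² + 6.5s + K_p·3.6 = 0.
So ω_n = √(3.6K_p) and 2ζω_n = 6.5, giving ζ = 6.5/(2√(3.6K_p)).
Setting ζ = 0.48: √(3.6K_p) = 6.5/(2·0.48) = 6.771, so K_p = 45.84/3.6 = 12.7.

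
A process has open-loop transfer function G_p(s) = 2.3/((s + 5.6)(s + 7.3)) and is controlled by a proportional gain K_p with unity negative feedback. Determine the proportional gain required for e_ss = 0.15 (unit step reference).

The loop is type 0, so e_ss(step) = 1/(1 + K_pos) with K_pos = K_p·G_p(0).
G_p(0) = 0.05626. Require 1/(1 + K_p·0.05626) = 0.15, so 1 + 0.05626·K_p = 6.667.
K_p = (6.667 − 1)/0.05626 = 101.

K_p = 101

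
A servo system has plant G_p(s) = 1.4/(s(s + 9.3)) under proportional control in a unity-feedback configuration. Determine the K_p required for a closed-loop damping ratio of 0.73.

Closed-loop characteristic equation: s² + 9.3s + K_p·1.4 = 0.
So ω_n = √(1.4K_p) and 2ζω_n = 9.3, giving ζ = 9.3/(2√(1.4K_p)).
Setting ζ = 0.73: √(1.4K_p) = 9.3/(2·0.73) = 6.37, so K_p = 40.58/1.4 = 29.

K_p = 29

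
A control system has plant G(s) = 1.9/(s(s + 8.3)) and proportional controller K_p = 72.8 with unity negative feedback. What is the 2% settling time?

T_s ≈ 0.964 s

The closed-loop denominator s² + 8.3s + 138.3 gives ω_n = √138.3 = 11.76 and ζ = 8.3/(2ω_n) = 0.3529.
2% settling time T_s ≈ 4/(ζω_n) = 4/4.15 = 0.964 s.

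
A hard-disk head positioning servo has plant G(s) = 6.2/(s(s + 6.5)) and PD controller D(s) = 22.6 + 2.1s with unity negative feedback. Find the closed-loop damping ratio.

Forward path: (22.6 + 2.1s)·6.2/(s(s+6.5)). The closed-loop characteristic equation is s² + (6.5 + 6.2·2.1)s + 6.2·22.6 = 0.
That is s² + 19.52s + 140.1 = 0, so ω_n = 11.84 rad/s and ζ = 19.52/(2·11.84) = 0.8245.

ζ = 0.825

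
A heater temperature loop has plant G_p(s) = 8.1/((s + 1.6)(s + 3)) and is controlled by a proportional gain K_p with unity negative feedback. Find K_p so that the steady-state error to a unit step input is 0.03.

For a type-0 loop with proportional control, e_ss = 1/(1 + K_p·G_p(0)).
G_p(0) = 1.687. Require 1/(1 + K_p·1.687) = 0.03, so 1 + 1.687·K_p = 33.33.
K_p = (33.33 − 1)/1.687 = 19.2.

K_p = 19.2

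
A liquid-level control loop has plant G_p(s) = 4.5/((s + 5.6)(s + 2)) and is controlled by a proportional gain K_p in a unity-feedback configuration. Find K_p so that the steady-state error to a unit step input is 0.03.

The loop is type 0, so e_ss(step) = 1/(1 + K_pos) with K_pos = K_p·G_p(0).
G_p(0) = 0.4018. Require 1/(1 + K_p·0.4018) = 0.03, so 1 + 0.4018·K_p = 33.33.
K_p = (33.33 − 1)/0.4018 = 80.5.

K_p = 80.5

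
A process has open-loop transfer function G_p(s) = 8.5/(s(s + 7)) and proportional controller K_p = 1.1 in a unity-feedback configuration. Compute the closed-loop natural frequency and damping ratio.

ω_n = 3.06 rad/s, ζ = 1.14

The closed-loop denominator is s(s+7) + 1.1·8.5 = s² + 7s + 9.35.
Matching s² + 2ζω_n s + ω_n²: ω_n = √9.35 = 3.058 rad/s and 2ζω_n = 7, so ζ = 7/(2·3.058) = 1.14.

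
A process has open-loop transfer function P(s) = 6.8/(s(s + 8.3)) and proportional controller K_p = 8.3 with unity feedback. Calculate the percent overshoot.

12.5%

Closed-loop characteristic equation: s² + 8.3s + 56.44 = 0, so ω_n = 7.513 rad/s and ζ = 8.3/(2·7.513) = 0.5524.
%OS = 100·exp(−πζ/√(1−ζ²)) = 100·exp(−π·0.5524/√0.6949) = 12.5%.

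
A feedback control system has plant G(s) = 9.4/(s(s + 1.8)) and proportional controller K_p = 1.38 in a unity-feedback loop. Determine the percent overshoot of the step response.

44.5%

The closed-loop denominator s² + 1.8s + 12.97 gives ω_n = √12.97 = 3.602 and ζ = 1.8/(2ω_n) = 0.2499.
%OS = 100·exp(−πζ/√(1−ζ²)) = 100·exp(−π·0.2499/√0.9376) = 44.5%.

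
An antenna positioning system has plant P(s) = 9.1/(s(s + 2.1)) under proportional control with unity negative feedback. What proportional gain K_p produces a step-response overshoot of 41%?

K_p = 1.63

From %OS = 100·exp(−πζ/√(1−ζ²)) = 41%, ζ = −ln(0.41)/√(π²+ln²(0.41)) = 0.273.
Characteristic equation s² + 2.1s + 9.1K_p = 0 gives ζ = 2.1/(2√(9.1K_p)).
Setting ζ = 0.273: √(9.1K_p) = 2.1/(2·0.273) = 3.846, so K_p = 14.79/9.1 = 1.63.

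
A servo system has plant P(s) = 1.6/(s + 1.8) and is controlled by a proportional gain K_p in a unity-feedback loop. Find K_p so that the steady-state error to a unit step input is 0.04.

The loop is type 0, so e_ss(step) = 1/(1 + K_pos) with K_pos = K_p·P(0).
P(0) = 0.8889. Require 1/(1 + K_p·0.8889) = 0.04, so 1 + 0.8889·K_p = 25.
K_p = (25 − 1)/0.8889 = 27.

K_p = 27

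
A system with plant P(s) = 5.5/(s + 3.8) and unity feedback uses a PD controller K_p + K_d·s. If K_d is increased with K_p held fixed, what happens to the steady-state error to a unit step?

At s = 0 the derivative term contributes nothing: C(0) = K_p regardless of K_d, so K_pos = K_p·P(0) and e_ss are unchanged.

unchanged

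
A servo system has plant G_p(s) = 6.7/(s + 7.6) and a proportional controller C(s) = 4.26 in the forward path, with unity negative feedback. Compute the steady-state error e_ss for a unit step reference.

The loop is type 0. Static position error constant K_pos = C(0)·G_p(0) = 4.26·0.8816 = 3.756.
Steady-state error to a unit step: e_ss = 1/(1+K_pos) = 1/4.756 = 0.21.

0.21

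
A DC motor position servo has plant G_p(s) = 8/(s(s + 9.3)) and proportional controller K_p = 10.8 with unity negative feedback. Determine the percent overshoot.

The closed-loop denominator s² + 9.3s + 86.4 gives ω_n = √86.4 = 9.295 and ζ = 9.3/(2ω_n) = 0.5003.
%OS = 100·exp(−πζ/√(1−ζ²)) = 100·exp(−π·0.5003/√0.7497) = 16.3%.

16.3%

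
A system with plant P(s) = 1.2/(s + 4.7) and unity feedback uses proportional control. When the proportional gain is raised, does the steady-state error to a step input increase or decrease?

decrease

The position error constant K_pos = K_p·P(0) grows with K_p, and e_ss = 1/(1+K_pos) falls.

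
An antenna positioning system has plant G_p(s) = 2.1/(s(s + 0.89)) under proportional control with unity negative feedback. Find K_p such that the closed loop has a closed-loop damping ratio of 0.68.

Closed-loop characteristic equation: s² + 0.89s + K_p·2.1 = 0.
So ω_n = √(2.1K_p) and 2ζω_n = 0.89, giving ζ = 0.89/(2√(2.1K_p)).
Setting ζ = 0.68: √(2.1K_p) = 0.89/(2·0.68) = 0.6544, so K_p = 0.4283/2.1 = 0.204.

K_p = 0.204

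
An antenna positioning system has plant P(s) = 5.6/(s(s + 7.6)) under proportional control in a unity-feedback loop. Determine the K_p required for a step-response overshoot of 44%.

From %OS = 100·exp(−πζ/√(1−ζ²)) = 44%, ζ = −ln(0.44)/√(π²+ln²(0.44)) = 0.2528.
Characteristic equation s² + 7.6s + 5.6K_p = 0 gives ζ = 7.6/(2√(5.6K_p)).
Setting ζ = 0.2528: √(5.6K_p) = 7.6/(2·0.2528) = 15.03, so K_p = 225.9/5.6 = 40.3.

K_p = 40.3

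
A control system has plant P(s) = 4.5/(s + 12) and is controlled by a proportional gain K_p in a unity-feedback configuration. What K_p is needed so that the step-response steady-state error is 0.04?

For a type-0 loop with proportional control, e_ss = 1/(1 + K_p·P(0)).
P(0) = 0.375. Require 1/(1 + K_p·0.375) = 0.04, so 1 + 0.375·K_p = 25.
K_p = (25 − 1)/0.375 = 64.

K_p = 64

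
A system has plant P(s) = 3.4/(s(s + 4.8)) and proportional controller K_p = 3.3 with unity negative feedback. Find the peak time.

T_p = 1.34 s

Closed-loop characteristic equation: s² + 4.8s + 11.22 = 0, so ω_n = 3.35 rad/s and ζ = 4.8/(2·3.35) = 0.7165.
Damped frequency ω_d = ω_n√(1−ζ²) = 2.337 rad/s, so peak time T_p = π/ω_d = 1.34 s.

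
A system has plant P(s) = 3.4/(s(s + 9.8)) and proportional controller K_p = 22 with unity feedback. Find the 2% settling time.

T_s ≈ 0.816 s

From 1 + K_pP(s) = 0: s² + 9.8s + 74.8 = 0 ⇒ ω_n = 8.649, ζ = 0.5666.
2% settling time T_s ≈ 4/(ζω_n) = 4/4.9 = 0.816 s.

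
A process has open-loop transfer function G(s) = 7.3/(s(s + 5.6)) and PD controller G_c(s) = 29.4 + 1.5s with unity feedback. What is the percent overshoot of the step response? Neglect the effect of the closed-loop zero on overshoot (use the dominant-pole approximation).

Forward path: (29.4 + 1.5s)·7.3/(s(s+5.6)). The closed-loop characteristic equation is s² + (5.6 + 7.3·1.5)s + 7.3·29.4 = 0.
That is s² + 16.55s + 214.6 = 0, so ω_n = 14.65 rad/s and ζ = 16.55/(2·14.65) = 0.5648.
%OS = 100·exp(−πζ/√(1−ζ²)) = 11.6%.

11.6%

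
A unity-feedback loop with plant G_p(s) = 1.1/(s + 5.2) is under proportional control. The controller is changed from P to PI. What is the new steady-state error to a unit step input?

0

The integrator makes K_pos = lim_{s→0} C(s)G(s) infinite, so e_ss = 1/(1+K_pos) = 0.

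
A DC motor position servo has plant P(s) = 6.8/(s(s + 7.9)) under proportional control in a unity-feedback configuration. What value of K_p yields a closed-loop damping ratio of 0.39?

K_p = 15.1

Closed-loop characteristic equation: s² + 7.9s + K_p·6.8 = 0.
So ω_n = √(6.8K_p) and 2ζω_n = 7.9, giving ζ = 7.9/(2√(6.8K_p)).
Setting ζ = 0.39: √(6.8K_p) = 7.9/(2·0.39) = 10.13, so K_p = 102.6/6.8 = 15.1.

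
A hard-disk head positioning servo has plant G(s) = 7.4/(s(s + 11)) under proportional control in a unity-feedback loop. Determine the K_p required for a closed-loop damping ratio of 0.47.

Closed-loop characteristic equation: s² + 11s + K_p·7.4 = 0.
So ω_n = √(7.4K_p) and 2ζω_n = 11, giving ζ = 11/(2√(7.4K_p)).
Setting ζ = 0.47: √(7.4K_p) = 11/(2·0.47) = 11.7, so K_p = 136.9/7.4 = 18.5.

K_p = 18.5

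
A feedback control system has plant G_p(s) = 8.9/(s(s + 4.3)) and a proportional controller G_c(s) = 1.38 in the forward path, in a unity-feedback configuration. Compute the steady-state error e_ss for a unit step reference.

The open loop G_c(s)G_p(s) has a pole at the origin (type 1), so the static position error constant is infinite and e_ss = 1/(1+∞) = 0.

0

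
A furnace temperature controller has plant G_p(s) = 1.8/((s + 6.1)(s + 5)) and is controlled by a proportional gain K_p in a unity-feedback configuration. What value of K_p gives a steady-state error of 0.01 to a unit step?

For a type-0 loop with proportional control, e_ss = 1/(1 + K_p·G_p(0)).
G_p(0) = 0.05902. Require 1/(1 + K_p·0.05902) = 0.01, so 1 + 0.05902·K_p = 100.
K_p = (100 − 1)/0.05902 = 1680.

K_p = 1680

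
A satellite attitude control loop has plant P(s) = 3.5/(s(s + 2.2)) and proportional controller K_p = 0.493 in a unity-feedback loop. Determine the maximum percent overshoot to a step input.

0.812%

Closed-loop characteristic equation: s² + 2.2s + 1.726 = 0, so ω_n = 1.314 rad/s and ζ = 2.2/(2·1.314) = 0.8374.
%OS = 100·exp(−πζ/√(1−ζ²)) = 100·exp(−π·0.8374/√0.2988) = 0.812%.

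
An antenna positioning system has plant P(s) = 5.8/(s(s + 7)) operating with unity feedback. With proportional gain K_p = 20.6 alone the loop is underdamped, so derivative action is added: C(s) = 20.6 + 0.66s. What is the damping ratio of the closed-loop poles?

ζ = 0.495

Forward path: (20.6 + 0.66s)·5.8/(s(s+7)). The closed-loop characteristic equation is s² + (7 + 5.8·0.66)s + 5.8·20.6 = 0.
That is s² + 10.83s + 119.5 = 0, so ω_n = 10.93 rad/s and ζ = 10.83/(2·10.93) = 0.4953.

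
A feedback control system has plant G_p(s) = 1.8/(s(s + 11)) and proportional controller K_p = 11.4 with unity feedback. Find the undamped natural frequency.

With unity feedback the closed-loop characteristic equation is s² + 11s + 11.4·1.8 = s² + 11s + 20.52 = 0.
Matching s² + 2ζω_n s + ω_n²: ω_n = √20.52 = 4.53 rad/s and 2ζω_n = 11, so ζ = 11/(2·4.53) = 1.21.

ω_n = 4.53 rad/s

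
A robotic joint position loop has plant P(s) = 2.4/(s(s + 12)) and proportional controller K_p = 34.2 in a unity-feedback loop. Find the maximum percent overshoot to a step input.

6.22%

From 1 + K_pP(s) = 0: s² + 12s + 82.08 = 0 ⇒ ω_n = 9.06, ζ = 0.6623.
%OS = 100·exp(−πζ/√(1−ζ²)) = 100·exp(−π·0.6623/√0.5614) = 6.22%.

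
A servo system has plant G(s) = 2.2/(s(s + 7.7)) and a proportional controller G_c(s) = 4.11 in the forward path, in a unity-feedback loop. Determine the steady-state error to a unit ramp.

The loop has one pole at the origin (type 1). Velocity error constant K_v = lim_{s→0} s·G_c(s)G(s) = 4.11·2.2/7.7 = 1.174.
Steady-state error to a unit ramp: e_ss = 1/K_v = 0.852.

0.852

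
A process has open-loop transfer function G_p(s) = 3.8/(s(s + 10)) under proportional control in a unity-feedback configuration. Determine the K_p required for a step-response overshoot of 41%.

From %OS = 100·exp(−πζ/√(1−ζ²)) = 41%, ζ = −ln(0.41)/√(π²+ln²(0.41)) = 0.273.
Characteristic equation s² + 10s + 3.8K_p = 0 gives ζ = 10/(2√(3.8K_p)).
Setting ζ = 0.273: √(3.8K_p) = 10/(2·0.273) = 18.31, so K_p = 335.4/3.8 = 88.3.

K_p = 88.3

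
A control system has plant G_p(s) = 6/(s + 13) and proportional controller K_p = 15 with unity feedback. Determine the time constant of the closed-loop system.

Closed-loop transfer function: T(s) = K_p·G_p(s)/(1 + K_p·G_p(s)) = 90/(s + 13 + 90) = 90/(s + 103).
Time constant τ = 1/103 = 0.00971 s.

τ = 0.00971 s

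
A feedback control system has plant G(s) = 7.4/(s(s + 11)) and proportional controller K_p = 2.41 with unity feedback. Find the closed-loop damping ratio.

The closed-loop denominator is s(s+11) + 2.41·7.4 = s² + 11s + 17.83.
Matching s² + 2ζω_n s + ω_n²: ω_n = √17.83 = 4.223 rad/s and 2ζω_n = 11, so ζ = 11/(2·4.223) = 1.3.

ζ = 1.3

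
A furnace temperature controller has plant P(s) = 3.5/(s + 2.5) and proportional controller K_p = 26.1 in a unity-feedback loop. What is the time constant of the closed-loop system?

τ = 0.0107 s

Closed-loop transfer function: T(s) = K_p·P(s)/(1 + K_p·P(s)) = 91.35/(s + 2.5 + 91.35) = 91.35/(s + 93.85).
Time constant τ = 1/93.85 = 0.0107 s.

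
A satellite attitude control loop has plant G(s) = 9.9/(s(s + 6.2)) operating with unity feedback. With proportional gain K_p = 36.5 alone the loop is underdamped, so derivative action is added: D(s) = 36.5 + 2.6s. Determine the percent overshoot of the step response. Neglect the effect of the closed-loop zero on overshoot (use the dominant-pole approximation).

Forward path: (36.5 + 2.6s)·9.9/(s(s+6.2)). The closed-loop characteristic equation is s² + (6.2 + 9.9·2.6)s + 9.9·36.5 = 0.
That is s² + 31.94s + 361.4 = 0, so ω_n = 19.01 rad/s and ζ = 31.94/(2·19.01) = 0.8401.
%OS = 100·exp(−πζ/√(1−ζ²)) = 0.77%.

0.77%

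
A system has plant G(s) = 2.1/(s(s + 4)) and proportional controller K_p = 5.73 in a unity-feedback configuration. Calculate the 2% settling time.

T_s ≈ 2 s

The closed-loop denominator s² + 4s + 12.03 gives ω_n = √12.03 = 3.469 and ζ = 4/(2ω_n) = 0.5766.
2% settling time T_s ≈ 4/(ζω_n) = 4/2 = 2 s.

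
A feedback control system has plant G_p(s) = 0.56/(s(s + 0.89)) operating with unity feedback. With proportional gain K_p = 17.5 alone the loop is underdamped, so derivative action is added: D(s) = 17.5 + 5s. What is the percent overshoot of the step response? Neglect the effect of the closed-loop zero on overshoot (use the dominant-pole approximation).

10.1%

Forward path: (17.5 + 5s)·0.56/(s(s+0.89)). The closed-loop characteristic equation is s² + (0.89 + 0.56·5)s + 0.56·17.5 = 0.
That is s² + 3.69s + 9.8 = 0, so ω_n = 3.13 rad/s and ζ = 3.69/(2·3.13) = 0.5894.
%OS = 100·exp(−πζ/√(1−ζ²)) = 10.1%.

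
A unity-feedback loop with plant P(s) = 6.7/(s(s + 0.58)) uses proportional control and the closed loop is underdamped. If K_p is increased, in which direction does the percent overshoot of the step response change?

increase

Characteristic equation s² + 0.58s + K_p·6.7 = 0: raising K_p raises ω_n while 2ζω_n = 0.58 is fixed, so ζ falls and overshoot grows.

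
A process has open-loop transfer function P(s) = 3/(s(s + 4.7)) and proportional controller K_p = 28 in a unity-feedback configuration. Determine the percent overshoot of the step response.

43.5%

The closed-loop denominator s² + 4.7s + 84 gives ω_n = √84 = 9.165 and ζ = 4.7/(2ω_n) = 0.2564.
%OS = 100·exp(−πζ/√(1−ζ²)) = 100·exp(−π·0.2564/√0.9343) = 43.5%.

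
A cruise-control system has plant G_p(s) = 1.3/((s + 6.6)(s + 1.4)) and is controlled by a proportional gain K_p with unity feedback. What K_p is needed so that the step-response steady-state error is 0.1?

K_p = 64

For a type-0 loop with proportional control, e_ss = 1/(1 + K_p·G_p(0)).
G_p(0) = 0.1407. Require 1/(1 + K_p·0.1407) = 0.1, so 1 + 0.1407·K_p = 10.
K_p = (10 − 1)/0.1407 = 64.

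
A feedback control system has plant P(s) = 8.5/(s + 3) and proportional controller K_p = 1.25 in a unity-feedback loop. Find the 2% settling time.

Closed-loop transfer function: T(s) = K_p·P(s)/(1 + K_p·P(s)) = 10.62/(s + 3 + 10.62) = 10.62/(s + 13.62).
Time constant τ = 1/13.62 = 0.07339 s, so the 2% settling time is about 4τ = 0.294 s.

T_s ≈ 0.294 s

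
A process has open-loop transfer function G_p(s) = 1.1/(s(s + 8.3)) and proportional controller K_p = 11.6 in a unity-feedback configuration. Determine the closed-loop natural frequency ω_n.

The closed-loop denominator is s(s+8.3) + 11.6·1.1 = s² + 8.3s + 12.76.
Matching s² + 2ζω_n s + ω_n²: ω_n = √12.76 = 3.572 rad/s and 2ζω_n = 8.3, so ζ = 8.3/(2·3.572) = 1.16.

ω_n = 3.57 rad/s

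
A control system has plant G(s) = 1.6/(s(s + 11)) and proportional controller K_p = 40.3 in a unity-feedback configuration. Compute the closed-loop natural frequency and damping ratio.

With unity feedback the closed-loop characteristic equation is s² + 11s + 40.3·1.6 = s² + 11s + 64.48 = 0.
Matching s² + 2ζω_n s + ω_n²: ω_n = √64.48 = 8.03 rad/s and 2ζω_n = 11, so ζ = 11/(2·8.03) = 0.685.

ω_n = 8.03 rad/s, ζ = 0.685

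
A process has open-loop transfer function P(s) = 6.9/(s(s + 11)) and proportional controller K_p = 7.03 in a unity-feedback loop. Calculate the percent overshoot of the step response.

1.75%

From 1 + K_pP(s) = 0: s² + 11s + 48.51 = 0 ⇒ ω_n = 6.965, ζ = 0.7897.
%OS = 100·exp(−πζ/√(1−ζ²)) = 100·exp(−π·0.7897/√0.3764) = 1.75%.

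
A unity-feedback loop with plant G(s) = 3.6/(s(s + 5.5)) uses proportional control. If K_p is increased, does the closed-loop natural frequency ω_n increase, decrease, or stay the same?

increase

ω_n = √(3.6·K_p), which grows with K_p.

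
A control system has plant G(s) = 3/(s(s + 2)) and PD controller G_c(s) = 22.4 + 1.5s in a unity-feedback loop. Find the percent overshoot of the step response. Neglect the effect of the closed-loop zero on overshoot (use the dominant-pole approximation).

Forward path: (22.4 + 1.5s)·3/(s(s+2)). The closed-loop characteristic equation is s² + (2 + 3·1.5)s + 3·22.4 = 0.
That is s² + 6.5s + 67.2 = 0, so ω_n = 8.198 rad/s and ζ = 6.5/(2·8.198) = 0.3965.
%OS = 100·exp(−πζ/√(1−ζ²)) = 25.8%.

25.8%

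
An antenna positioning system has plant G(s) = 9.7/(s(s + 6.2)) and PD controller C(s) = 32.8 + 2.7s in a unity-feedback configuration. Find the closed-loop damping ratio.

ζ = 0.908

Forward path: (32.8 + 2.7s)·9.7/(s(s+6.2)). The closed-loop characteristic equation is s² + (6.2 + 9.7·2.7)s + 9.7·32.8 = 0.
That is s² + 32.39s + 318.2 = 0, so ω_n = 17.84 rad/s and ζ = 32.39/(2·17.84) = 0.9079.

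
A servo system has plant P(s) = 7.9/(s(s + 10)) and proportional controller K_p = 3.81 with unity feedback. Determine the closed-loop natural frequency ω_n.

The closed-loop denominator is s(s+10) + 3.81·7.9 = s² + 10s + 30.1.
Matching s² + 2ζω_n s + ω_n²: ω_n = √30.1 = 5.486 rad/s and 2ζω_n = 10, so ζ = 10/(2·5.486) = 0.911.

ω_n = 5.49 rad/s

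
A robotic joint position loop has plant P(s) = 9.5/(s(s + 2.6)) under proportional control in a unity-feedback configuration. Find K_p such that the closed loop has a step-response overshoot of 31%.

K_p = 1.46

From %OS = 100·exp(−πζ/√(1−ζ²)) = 31%, ζ = −ln(0.31)/√(π²+ln²(0.31)) = 0.3493.
Characteristic equation s² + 2.6s + 9.5K_p = 0 gives ζ = 2.6/(2√(9.5K_p)).
Setting ζ = 0.3493: √(9.5K_p) = 2.6/(2·0.3493) = 3.722, so K_p = 13.85/9.5 = 1.46.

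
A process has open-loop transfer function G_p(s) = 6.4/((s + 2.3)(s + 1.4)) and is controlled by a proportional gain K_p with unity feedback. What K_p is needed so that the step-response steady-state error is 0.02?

For a type-0 loop with proportional control, e_ss = 1/(1 + K_p·G_p(0)).
G_p(0) = 1.988. Require 1/(1 + K_p·1.988) = 0.02, so 1 + 1.988·K_p = 50.
K_p = (50 − 1)/1.988 = 24.7.

K_p = 24.7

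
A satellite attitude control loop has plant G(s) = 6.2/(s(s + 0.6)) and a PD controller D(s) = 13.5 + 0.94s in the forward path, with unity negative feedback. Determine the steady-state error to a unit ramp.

0.00717

The loop has one pole at the origin (type 1). Velocity error constant K_v = lim_{s→0} s·D(s)G(s) = 13.5·6.2/0.6 = 139.5.
Steady-state error to a unit ramp: e_ss = 1/K_v = 0.00717.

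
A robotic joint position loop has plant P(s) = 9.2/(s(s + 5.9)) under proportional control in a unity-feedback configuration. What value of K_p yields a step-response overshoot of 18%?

K_p = 4.12

From %OS = 100·exp(−πζ/√(1−ζ²)) = 18%, ζ = −ln(0.18)/√(π²+ln²(0.18)) = 0.4791.
Characteristic equation s² + 5.9s + 9.2K_p = 0 gives ζ = 5.9/(2√(9.2K_p)).
Setting ζ = 0.4791: √(9.2K_p) = 5.9/(2·0.4791) = 6.157, so K_p = 37.91/9.2 = 4.12.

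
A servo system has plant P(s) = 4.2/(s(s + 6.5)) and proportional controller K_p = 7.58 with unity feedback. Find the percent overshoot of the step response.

The closed-loop denominator s² + 6.5s + 31.84 gives ω_n = √31.84 = 5.642 and ζ = 6.5/(2ω_n) = 0.576.
%OS = 100·exp(−πζ/√(1−ζ²)) = 100·exp(−π·0.576/√0.6682) = 10.9%.

10.9%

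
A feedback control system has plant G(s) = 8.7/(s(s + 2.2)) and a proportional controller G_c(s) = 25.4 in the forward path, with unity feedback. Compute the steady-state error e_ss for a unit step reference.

The open loop G_c(s)G(s) has a pole at the origin (type 1), so the static position error constant is infinite and e_ss = 1/(1+∞) = 0.

0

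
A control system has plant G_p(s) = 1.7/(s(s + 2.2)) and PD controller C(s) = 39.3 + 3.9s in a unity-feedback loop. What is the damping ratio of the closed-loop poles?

Forward path: (39.3 + 3.9s)·1.7/(s(s+2.2)). The closed-loop characteristic equation is s² + (2.2 + 1.7·3.9)s + 1.7·39.3 = 0.
That is s² + 8.83s + 66.81 = 0, so ω_n = 8.174 rad/s and ζ = 8.83/(2·8.174) = 0.5401.

ζ = 0.54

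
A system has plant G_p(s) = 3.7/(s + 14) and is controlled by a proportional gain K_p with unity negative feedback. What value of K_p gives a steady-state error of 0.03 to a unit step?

K_p = 122

The loop is type 0, so e_ss(step) = 1/(1 + K_pos) with K_pos = K_p·G_p(0).
G_p(0) = 0.2643. Require 1/(1 + K_p·0.2643) = 0.03, so 1 + 0.2643·K_p = 33.33.
K_p = (33.33 − 1)/0.2643 = 122.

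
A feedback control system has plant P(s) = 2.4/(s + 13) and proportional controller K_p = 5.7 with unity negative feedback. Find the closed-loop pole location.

s = -26.68

Closed-loop transfer function: T(s) = K_p·P(s)/(1 + K_p·P(s)) = 13.68/(s + 13 + 13.68) = 13.68/(s + 26.68).
The closed-loop pole is at s = −26.68.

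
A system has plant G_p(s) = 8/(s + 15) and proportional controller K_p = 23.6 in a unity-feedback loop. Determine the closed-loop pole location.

s = -203.8

Closed-loop transfer function: T(s) = K_p·G_p(s)/(1 + K_p·G_p(s)) = 188.8/(s + 15 + 188.8) = 188.8/(s + 203.8).
The closed-loop pole is at s = −203.8.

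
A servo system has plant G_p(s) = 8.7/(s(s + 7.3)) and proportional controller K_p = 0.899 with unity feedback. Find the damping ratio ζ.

1 + K_p·G_p(s) = 0 gives s² + 7.3s + 7.821 = 0.
So ω_n² = 7.821 ⇒ ω_n = 2.797 rad/s, and ζ = 7.3/(2ω_n) = 1.31.

ζ = 1.31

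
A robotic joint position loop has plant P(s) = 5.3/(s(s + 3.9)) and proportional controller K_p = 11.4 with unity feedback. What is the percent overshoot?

Closed-loop characteristic equation: s² + 3.9s + 60.42 = 0, so ω_n = 7.773 rad/s and ζ = 3.9/(2·7.773) = 0.2509.
%OS = 100·exp(−πζ/√(1−ζ²)) = 100·exp(−π·0.2509/√0.9371) = 44.3%.

44.3%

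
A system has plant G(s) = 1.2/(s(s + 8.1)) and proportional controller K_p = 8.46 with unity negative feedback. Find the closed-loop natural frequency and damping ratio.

1 + K_p·G(s) = 0 gives s² + 8.1s + 10.15 = 0.
Matching s² + 2ζω_n s + ω_n²: ω_n = √10.15 = 3.186 rad/s and 2ζω_n = 8.1, so ζ = 8.1/(2·3.186) = 1.27.

ω_n = 3.19 rad/s, ζ = 1.27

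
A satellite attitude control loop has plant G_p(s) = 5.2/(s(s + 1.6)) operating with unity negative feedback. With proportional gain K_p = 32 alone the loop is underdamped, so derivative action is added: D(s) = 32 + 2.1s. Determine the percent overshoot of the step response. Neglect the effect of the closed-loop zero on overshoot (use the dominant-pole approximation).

17.5%

Forward path: (32 + 2.1s)·5.2/(s(s+1.6)). The closed-loop characteristic equation is s² + (1.6 + 5.2·2.1)s + 5.2·32 = 0.
That is s² + 12.52s + 166.4 = 0, so ω_n = 12.9 rad/s and ζ = 12.52/(2·12.9) = 0.4853.
%OS = 100·exp(−πζ/√(1−ζ²)) = 17.5%.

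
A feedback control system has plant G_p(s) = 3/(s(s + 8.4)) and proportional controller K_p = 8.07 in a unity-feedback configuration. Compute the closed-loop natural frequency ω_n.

With unity feedback the closed-loop characteristic equation is s² + 8.4s + 8.07·3 = s² + 8.4s + 24.21 = 0.
So ω_n² = 24.21 ⇒ ω_n = 4.92 rad/s, and ζ = 8.4/(2ω_n) = 0.854.

ω_n = 4.92 rad/s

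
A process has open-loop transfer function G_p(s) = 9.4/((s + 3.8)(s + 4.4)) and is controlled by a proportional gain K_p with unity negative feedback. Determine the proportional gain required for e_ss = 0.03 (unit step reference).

Steady-state error for a unit step on this type-0 loop is 1/(1 + K_p·G_p(0)).
G_p(0) = 0.5622. Require 1/(1 + K_p·0.5622) = 0.03, so 1 + 0.5622·K_p = 33.33.
K_p = (33.33 − 1)/0.5622 = 57.5.

K_p = 57.5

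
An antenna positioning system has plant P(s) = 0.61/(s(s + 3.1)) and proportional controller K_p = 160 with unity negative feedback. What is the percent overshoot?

60.7%

Closed-loop characteristic equation: s² + 3.1s + 97.6 = 0, so ω_n = 9.879 rad/s and ζ = 3.1/(2·9.879) = 0.1569.
%OS = 100·exp(−πζ/√(1−ζ²)) = 100·exp(−π·0.1569/√0.9754) = 60.7%.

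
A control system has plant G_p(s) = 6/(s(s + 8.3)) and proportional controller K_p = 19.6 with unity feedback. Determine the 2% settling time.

From 1 + K_pG_p(s) = 0: s² + 8.3s + 117.6 = 0 ⇒ ω_n = 10.84, ζ = 0.3827.
2% settling time T_s ≈ 4/(ζω_n) = 4/4.15 = 0.964 s.

T_s ≈ 0.964 s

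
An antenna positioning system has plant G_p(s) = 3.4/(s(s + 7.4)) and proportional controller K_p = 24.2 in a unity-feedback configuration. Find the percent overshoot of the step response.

24.6%

Closed-loop characteristic equation: s² + 7.4s + 82.28 = 0, so ω_n = 9.071 rad/s and ζ = 7.4/(2·9.071) = 0.4079.
%OS = 100·exp(−πζ/√(1−ζ²)) = 100·exp(−π·0.4079/√0.8336) = 24.6%.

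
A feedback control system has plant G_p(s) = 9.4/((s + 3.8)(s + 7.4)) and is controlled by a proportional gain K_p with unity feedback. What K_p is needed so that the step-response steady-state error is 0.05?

K_p = 56.8

Steady-state error for a unit step on this type-0 loop is 1/(1 + K_p·G_p(0)).
G_p(0) = 0.3343. Require 1/(1 + K_p·0.3343) = 0.05, so 1 + 0.3343·K_p = 20.
K_p = (20 − 1)/0.3343 = 56.8.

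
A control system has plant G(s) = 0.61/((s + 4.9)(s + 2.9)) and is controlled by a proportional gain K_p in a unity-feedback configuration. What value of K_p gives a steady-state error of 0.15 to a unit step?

K_p = 132

The loop is type 0, so e_ss(step) = 1/(1 + K_pos) with K_pos = K_p·G(0).
G(0) = 0.04293. Require 1/(1 + K_p·0.04293) = 0.15, so 1 + 0.04293·K_p = 6.667.
K_p = (6.667 − 1)/0.04293 = 132.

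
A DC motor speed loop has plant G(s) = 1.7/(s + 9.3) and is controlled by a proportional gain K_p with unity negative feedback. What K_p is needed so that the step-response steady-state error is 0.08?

Steady-state error for a unit step on this type-0 loop is 1/(1 + K_p·G(0)).
G(0) = 0.1828. Require 1/(1 + K_p·0.1828) = 0.08, so 1 + 0.1828·K_p = 12.5.
K_p = (12.5 − 1)/0.1828 = 62.9.

K_p = 62.9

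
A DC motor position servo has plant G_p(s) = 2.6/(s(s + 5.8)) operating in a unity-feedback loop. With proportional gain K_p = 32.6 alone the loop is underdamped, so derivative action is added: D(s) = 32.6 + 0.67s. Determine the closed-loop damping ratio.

Forward path: (32.6 + 0.67s)·2.6/(s(s+5.8)). The closed-loop characteristic equation is s² + (5.8 + 2.6·0.67)s + 2.6·32.6 = 0.
That is s² + 7.542s + 84.76 = 0, so ω_n = 9.207 rad/s and ζ = 7.542/(2·9.207) = 0.4096.

ζ = 0.41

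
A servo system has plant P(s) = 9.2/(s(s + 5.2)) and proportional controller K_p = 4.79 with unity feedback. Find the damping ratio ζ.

ζ = 0.392

1 + K_p·P(s) = 0 gives s² + 5.2s + 44.07 = 0.
So ω_n² = 44.07 ⇒ ω_n = 6.638 rad/s, and ζ = 5.2/(2ω_n) = 0.392.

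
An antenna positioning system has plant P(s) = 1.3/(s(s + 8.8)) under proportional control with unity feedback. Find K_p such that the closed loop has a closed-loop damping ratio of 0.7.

Closed-loop characteristic equation: s² + 8.8s + K_p·1.3 = 0.
So ω_n = √(1.3K_p) and 2ζω_n = 8.8, giving ζ = 8.8/(2√(1.3K_p)).
Setting ζ = 0.7: √(1.3K_p) = 8.8/(2·0.7) = 6.286, so K_p = 39.51/1.3 = 30.4.

K_p = 30.4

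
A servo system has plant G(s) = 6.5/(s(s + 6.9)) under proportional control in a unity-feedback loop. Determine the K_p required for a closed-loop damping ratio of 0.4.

K_p = 11.4

Closed-loop characteristic equation: s² + 6.9s + K_p·6.5 = 0.
So ω_n = √(6.5K_p) and 2ζω_n = 6.9, giving ζ = 6.9/(2√(6.5K_p)).
Setting ζ = 0.4: √(6.5K_p) = 6.9/(2·0.4) = 8.625, so K_p = 74.39/6.5 = 11.4.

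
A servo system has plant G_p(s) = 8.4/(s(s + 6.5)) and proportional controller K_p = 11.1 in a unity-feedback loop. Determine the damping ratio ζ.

The closed-loop denominator is s(s+6.5) + 11.1·8.4 = s² + 6.5s + 93.24.
So ω_n² = 93.24 ⇒ ω_n = 9.656 rad/s, and ζ = 6.5/(2ω_n) = 0.337.

ζ = 0.337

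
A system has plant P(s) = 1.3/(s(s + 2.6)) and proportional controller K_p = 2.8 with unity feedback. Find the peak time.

The closed-loop denominator s² + 2.6s + 3.64 gives ω_n = √3.64 = 1.908 and ζ = 2.6/(2ω_n) = 0.6814.
Damped frequency ω_d = ω_n√(1−ζ²) = 1.396 rad/s, so peak time T_p = π/ω_d = 2.25 s.

T_p = 2.25 s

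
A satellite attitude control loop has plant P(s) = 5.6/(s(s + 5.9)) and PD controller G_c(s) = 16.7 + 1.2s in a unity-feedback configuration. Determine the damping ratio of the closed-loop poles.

Forward path: (16.7 + 1.2s)·5.6/(s(s+5.9)). The closed-loop characteristic equation is s² + (5.9 + 5.6·1.2)s + 5.6·16.7 = 0.
That is s² + 12.62s + 93.52 = 0, so ω_n = 9.671 rad/s and ζ = 12.62/(2·9.671) = 0.6525.

ζ = 0.652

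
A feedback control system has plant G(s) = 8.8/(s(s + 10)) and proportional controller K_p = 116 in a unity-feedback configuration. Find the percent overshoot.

60.8%

The closed-loop denominator s² + 10s + 1021 gives ω_n = √1021 = 31.95 and ζ = 10/(2ω_n) = 0.1565.
%OS = 100·exp(−πζ/√(1−ζ²)) = 100·exp(−π·0.1565/√0.9755) = 60.8%.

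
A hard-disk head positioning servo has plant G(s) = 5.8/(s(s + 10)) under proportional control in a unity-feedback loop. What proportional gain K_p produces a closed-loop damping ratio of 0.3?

Closed-loop characteristic equation: s² + 10s + K_p·5.8 = 0.
So ω_n = √(5.8K_p) and 2ζω_n = 10, giving ζ = 10/(2√(5.8K_p)).
Setting ζ = 0.3: √(5.8K_p) = 10/(2·0.3) = 16.67, so K_p = 277.8/5.8 = 47.9.

K_p = 47.9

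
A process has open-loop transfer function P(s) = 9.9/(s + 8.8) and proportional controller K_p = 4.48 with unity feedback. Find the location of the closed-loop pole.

s = -53.15

Closed-loop transfer function: T(s) = K_p·P(s)/(1 + K_p·P(s)) = 44.35/(s + 8.8 + 44.35) = 44.35/(s + 53.15).
The closed-loop pole is at s = −53.15.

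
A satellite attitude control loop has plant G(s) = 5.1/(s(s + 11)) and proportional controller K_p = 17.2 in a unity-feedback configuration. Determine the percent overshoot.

10.2%

Closed-loop characteristic equation: s² + 11s + 87.72 = 0, so ω_n = 9.366 rad/s and ζ = 11/(2·9.366) = 0.5872.
%OS = 100·exp(−πζ/√(1−ζ²)) = 100·exp(−π·0.5872/√0.6552) = 10.2%.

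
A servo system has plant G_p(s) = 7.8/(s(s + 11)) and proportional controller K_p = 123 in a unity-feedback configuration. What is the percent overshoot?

The closed-loop denominator s² + 11s + 959.4 gives ω_n = √959.4 = 30.97 and ζ = 11/(2ω_n) = 0.1776.
%OS = 100·exp(−πζ/√(1−ζ²)) = 100·exp(−π·0.1776/√0.9685) = 56.7%.

56.7%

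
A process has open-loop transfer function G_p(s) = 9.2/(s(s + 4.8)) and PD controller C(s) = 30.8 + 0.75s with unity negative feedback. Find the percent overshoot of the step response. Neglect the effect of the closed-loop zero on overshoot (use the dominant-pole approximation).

31.2%

Forward path: (30.8 + 0.75s)·9.2/(s(s+4.8)). The closed-loop characteristic equation is s² + (4.8 + 9.2·0.75)s + 9.2·30.8 = 0.
That is s² + 11.7s + 283.4 = 0, so ω_n = 16.83 rad/s and ζ = 11.7/(2·16.83) = 0.3475.
%OS = 100·exp(−πζ/√(1−ζ²)) = 31.2%.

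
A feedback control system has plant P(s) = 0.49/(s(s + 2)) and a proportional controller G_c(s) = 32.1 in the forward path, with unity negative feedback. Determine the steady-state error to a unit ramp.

0.127

The loop has one pole at the origin (type 1). Velocity error constant K_v = lim_{s→0} s·G_c(s)P(s) = 32.1·0.49/2 = 7.865.
Steady-state error to a unit ramp: e_ss = 1/K_v = 0.127.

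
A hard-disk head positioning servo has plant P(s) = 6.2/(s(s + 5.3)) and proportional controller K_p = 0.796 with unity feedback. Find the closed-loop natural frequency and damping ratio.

ω_n = 2.22 rad/s, ζ = 1.19

The closed-loop denominator is s(s+5.3) + 0.796·6.2 = s² + 5.3s + 4.935.
Matching s² + 2ζω_n s + ω_n²: ω_n = √4.935 = 2.222 rad/s and 2ζω_n = 5.3, so ζ = 5.3/(2·2.222) = 1.19.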